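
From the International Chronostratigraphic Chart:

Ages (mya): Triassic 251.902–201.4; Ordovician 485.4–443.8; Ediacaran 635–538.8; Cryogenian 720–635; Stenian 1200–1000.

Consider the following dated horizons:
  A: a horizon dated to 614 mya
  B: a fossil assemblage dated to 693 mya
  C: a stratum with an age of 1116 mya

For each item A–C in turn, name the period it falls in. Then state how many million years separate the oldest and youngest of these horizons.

A: 614 Ma lies in 635–538.8 Ma, so Ediacaran.
B: 693 Ma lies in 720–635 Ma, so Cryogenian.
C: 1116 Ma lies in 1200–1000 Ma, so Stenian.
Oldest = 1116 Ma, youngest = 614 Ma → span 502 Myr.

A — Ediacaran; B — Cryogenian; C — Stenian; span 502 million years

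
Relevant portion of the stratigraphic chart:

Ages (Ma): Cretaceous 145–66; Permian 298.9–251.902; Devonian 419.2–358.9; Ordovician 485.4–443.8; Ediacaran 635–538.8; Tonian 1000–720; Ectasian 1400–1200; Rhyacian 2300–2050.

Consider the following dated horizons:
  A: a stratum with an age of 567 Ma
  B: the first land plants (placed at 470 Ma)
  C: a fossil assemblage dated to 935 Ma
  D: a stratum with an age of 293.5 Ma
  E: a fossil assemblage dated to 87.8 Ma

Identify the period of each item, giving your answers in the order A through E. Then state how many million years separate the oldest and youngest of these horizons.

A — Ediacaran; B — Ordovician; C — Tonian; D — Permian; E — Cretaceous; span 847.2 million years

Match each age against the start–end ranges in the excerpt: A = 567 Ma → Ediacaran (635–538.8); B = 470 Ma → Ordovician (485.4–443.8); C = 935 Ma → Tonian (1000–720); D = 293.5 Ma → Permian (298.9–251.902); E = 87.8 Ma → Cretaceous (145–66).
The largest age is 935 Ma and the smallest is 87.8 Ma; their difference is 847.2 Myr.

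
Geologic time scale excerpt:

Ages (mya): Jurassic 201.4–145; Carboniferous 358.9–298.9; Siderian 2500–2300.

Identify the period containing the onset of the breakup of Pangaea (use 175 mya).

175 Ma lies between 201.4 and 145 Ma, so it falls in the Jurassic.

Jurassic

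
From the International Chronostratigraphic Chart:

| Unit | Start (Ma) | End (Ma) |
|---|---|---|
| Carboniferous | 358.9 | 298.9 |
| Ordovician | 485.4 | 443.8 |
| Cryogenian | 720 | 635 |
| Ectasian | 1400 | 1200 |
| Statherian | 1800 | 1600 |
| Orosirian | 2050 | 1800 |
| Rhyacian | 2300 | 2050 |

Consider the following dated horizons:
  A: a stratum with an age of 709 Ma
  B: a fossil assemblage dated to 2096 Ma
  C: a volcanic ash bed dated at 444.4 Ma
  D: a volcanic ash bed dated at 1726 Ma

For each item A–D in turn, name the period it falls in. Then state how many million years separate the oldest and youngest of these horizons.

A: 709 Ma lies in 720–635 Ma, so Cryogenian.
B: 2096 Ma lies in 2300–2050 Ma, so Rhyacian.
C: 444.4 Ma lies in 485.4–443.8 Ma, so Ordovician.
D: 1726 Ma lies in 1800–1600 Ma, so Statherian.
Oldest = 2096 Ma, youngest = 444.4 Ma → span 1651.6 Myr.

A — Cryogenian; B — Rhyacian; C — Ordovician; D — Statherian; span 1651.6 million years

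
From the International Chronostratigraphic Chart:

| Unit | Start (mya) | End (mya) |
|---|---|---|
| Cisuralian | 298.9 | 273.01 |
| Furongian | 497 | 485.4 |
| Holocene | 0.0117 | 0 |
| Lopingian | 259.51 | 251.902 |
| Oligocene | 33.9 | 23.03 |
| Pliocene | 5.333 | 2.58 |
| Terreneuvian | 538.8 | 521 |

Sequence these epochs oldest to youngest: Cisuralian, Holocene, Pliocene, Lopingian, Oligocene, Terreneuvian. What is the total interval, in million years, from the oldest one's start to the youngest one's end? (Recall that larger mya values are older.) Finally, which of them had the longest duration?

Terreneuvian → Cisuralian → Lopingian → Oligocene → Pliocene → Holocene; total span 538.8 Myr; longest is Cisuralian

From the excerpt: Cisuralian 298.9–273.01; Holocene 0.0117–0; Pliocene 5.333–2.58; Lopingian 259.51–251.902; Oligocene 33.9–23.03; Terreneuvian 538.8–521 (Ma).
Larger Ma is earlier, so the oldest is Terreneuvian and the youngest is Holocene; oldest to youngest: Terreneuvian, Cisuralian, Lopingian, Oligocene, Pliocene, Holocene.
Oldest start 538.8 minus youngest end 0 gives 538.8 Myr overall.
Individual lengths (start − end): Cisuralian 25.89; Pliocene 2.753; Oligocene 10.87; Terreneuvian 17.8; Holocene 0.0117; Lopingian 7.608. The largest is Cisuralian at 25.89 Myr.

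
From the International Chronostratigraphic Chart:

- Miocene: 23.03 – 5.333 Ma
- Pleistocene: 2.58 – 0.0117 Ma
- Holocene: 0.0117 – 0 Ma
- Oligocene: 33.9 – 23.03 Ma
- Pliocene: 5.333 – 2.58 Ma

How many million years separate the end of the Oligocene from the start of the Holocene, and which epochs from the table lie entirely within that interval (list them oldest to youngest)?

23.0183 million years; Miocene, Pliocene, Pleistocene

End of Oligocene = 23.03 Ma; start of Holocene = 0.0117 Ma.
Gap = 23.03 − 0.0117 = 23.0183 Myr.
Epochs wholly inside 23.03–0.0117 Ma: Miocene (23.03–5.333), Pliocene (5.333–2.58), Pleistocene (2.58–0.0117).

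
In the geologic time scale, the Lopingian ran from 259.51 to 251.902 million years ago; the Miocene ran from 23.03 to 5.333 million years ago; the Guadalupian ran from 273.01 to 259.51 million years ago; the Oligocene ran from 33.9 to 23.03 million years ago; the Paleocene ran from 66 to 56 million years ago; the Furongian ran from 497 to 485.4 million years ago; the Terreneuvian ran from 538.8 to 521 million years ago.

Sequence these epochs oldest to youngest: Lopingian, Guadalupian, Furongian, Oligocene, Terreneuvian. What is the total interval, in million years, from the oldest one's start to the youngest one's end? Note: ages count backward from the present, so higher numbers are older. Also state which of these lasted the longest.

Terreneuvian, Furongian, Guadalupian, Lopingian, Oligocene; total span 515.77 Myr; longest is Terreneuvian

Start ages (Ma): Terreneuvian 538.8, Furongian 497, Guadalupian 273.01, Lopingian 259.51, Oligocene 33.9.
Ordered oldest to youngest: Terreneuvian, Furongian, Guadalupian, Lopingian, Oligocene.
Span = 538.8 − 23.03 = 515.77 Myr.
Durations: Lopingian 7.608, Furongian 11.6, Oligocene 10.87, Terreneuvian 17.8, Guadalupian 13.5 → longest is Terreneuvian (17.8 Myr).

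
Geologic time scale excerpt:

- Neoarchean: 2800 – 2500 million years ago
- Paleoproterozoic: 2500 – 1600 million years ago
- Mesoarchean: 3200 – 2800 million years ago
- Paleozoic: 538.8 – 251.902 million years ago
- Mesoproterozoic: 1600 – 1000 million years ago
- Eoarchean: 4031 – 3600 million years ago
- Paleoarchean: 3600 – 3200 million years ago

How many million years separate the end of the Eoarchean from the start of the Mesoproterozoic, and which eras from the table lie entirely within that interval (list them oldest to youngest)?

2000 million years; Paleoarchean, Mesoarchean, Neoarchean, Paleoproterozoic

End of Eoarchean = 3600 Ma; start of Mesoproterozoic = 1600 Ma.
Gap = 3600 − 1600 = 2000 Myr.
Eras wholly inside 3600–1600 Ma: Paleoarchean (3600–3200), Mesoarchean (3200–2800), Neoarchean (2800–2500), Paleoproterozoic (2500–1600).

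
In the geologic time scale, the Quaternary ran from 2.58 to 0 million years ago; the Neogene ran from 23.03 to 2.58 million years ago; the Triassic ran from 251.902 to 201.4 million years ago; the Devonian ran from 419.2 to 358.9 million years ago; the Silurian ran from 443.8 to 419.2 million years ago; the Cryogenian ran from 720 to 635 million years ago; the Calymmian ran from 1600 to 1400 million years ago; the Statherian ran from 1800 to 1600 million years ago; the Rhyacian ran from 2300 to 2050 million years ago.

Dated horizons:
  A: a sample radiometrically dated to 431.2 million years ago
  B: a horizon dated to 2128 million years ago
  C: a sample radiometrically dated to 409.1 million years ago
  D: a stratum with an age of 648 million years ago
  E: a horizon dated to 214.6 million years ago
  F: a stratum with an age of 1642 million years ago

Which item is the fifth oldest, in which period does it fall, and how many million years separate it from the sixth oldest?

C, in the Devonian; 194.5 million years to E

Sorted oldest-first by Ma: B (2128), F (1642), D (648), A (431.2), C (409.1), E (214.6).
The fifth oldest is C at 409.1 Ma, which lies in 419.2–358.9 Ma: the Devonian.
The sixth oldest is E at 214.6 Ma; separation = |409.1 − 214.6| = 194.5 Myr.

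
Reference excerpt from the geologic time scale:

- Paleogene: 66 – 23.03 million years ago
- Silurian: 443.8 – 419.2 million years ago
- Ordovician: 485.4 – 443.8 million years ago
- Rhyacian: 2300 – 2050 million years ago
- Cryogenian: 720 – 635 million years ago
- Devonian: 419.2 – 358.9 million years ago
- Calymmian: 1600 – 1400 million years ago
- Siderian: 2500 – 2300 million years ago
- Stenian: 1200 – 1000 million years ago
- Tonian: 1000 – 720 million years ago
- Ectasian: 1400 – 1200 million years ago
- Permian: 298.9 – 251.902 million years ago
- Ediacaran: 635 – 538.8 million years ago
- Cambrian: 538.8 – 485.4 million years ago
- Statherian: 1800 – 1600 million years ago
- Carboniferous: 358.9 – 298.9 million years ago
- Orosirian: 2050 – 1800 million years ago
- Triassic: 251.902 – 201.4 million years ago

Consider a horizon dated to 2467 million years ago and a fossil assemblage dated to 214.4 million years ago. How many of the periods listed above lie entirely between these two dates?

15

2467 Ma sits inside the Siderian (2500–2300) and 214.4 Ma inside the Triassic (251.902–201.4); neither of those is wholly between the two dates.
The listed periods lying completely between them are Rhyacian, Orosirian, Statherian, Calymmian, Ectasian, Stenian, Tonian, Cryogenian, Ediacaran, Cambrian, Ordovician, Silurian, Devonian, Carboniferous, Permian — 15 in all.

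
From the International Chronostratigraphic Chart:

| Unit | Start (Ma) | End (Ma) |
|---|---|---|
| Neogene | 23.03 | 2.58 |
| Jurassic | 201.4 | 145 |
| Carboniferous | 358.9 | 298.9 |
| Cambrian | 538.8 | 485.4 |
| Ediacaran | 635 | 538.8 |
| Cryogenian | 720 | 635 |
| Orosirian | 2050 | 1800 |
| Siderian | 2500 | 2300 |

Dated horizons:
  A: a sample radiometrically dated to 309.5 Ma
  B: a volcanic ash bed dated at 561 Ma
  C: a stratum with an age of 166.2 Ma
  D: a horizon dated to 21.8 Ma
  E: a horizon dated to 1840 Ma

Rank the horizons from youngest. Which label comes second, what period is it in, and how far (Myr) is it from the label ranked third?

Smaller Ma means younger, so youngest first: D 21.8 < C 166.2 < A 309.5 < B 561 < E 1840.
Counting 2 along gives C (166.2 Ma); the excerpt puts that inside the Jurassic, 201.4–145 Ma.
Next in line is A (309.5 Ma), and 309.5 − 166.2 = 143.3 Myr.

C, in the Jurassic; 143.3 million years to A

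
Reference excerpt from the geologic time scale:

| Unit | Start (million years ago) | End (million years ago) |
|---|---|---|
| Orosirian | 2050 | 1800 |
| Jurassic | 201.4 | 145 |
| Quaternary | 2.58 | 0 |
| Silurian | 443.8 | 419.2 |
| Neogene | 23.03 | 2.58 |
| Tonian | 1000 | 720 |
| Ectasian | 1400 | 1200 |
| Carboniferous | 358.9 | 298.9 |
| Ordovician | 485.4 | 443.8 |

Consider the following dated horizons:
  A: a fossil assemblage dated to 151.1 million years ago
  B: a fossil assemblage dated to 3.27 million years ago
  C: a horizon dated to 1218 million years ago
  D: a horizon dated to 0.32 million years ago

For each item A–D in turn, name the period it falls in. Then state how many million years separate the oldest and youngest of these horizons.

A — Jurassic; B — Neogene; C — Ectasian; D — Quaternary; span 1217.68 million years

Match each age against the start–end ranges in the excerpt: A = 151.1 Ma → Jurassic (201.4–145); B = 3.27 Ma → Neogene (23.03–2.58); C = 1218 Ma → Ectasian (1400–1200); D = 0.32 Ma → Quaternary (2.58–0).
The largest age is 1218 Ma and the smallest is 0.32 Ma; their difference is 1217.68 Myr.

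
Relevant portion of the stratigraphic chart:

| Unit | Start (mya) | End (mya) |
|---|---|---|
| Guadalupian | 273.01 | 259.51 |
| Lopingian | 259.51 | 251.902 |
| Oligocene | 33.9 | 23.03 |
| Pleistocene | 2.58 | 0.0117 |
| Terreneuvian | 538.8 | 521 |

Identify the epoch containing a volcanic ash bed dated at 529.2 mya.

529.2 Ma lies between 538.8 and 521 Ma, so it falls in the Terreneuvian.

Terreneuvian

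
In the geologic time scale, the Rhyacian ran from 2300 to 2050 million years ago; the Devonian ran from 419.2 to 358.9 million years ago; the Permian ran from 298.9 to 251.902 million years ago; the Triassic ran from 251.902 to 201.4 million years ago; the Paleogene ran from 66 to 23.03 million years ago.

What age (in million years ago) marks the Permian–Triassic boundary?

The Permian ends and the Triassic begins at 251.902 million years ago.

251.902 million years ago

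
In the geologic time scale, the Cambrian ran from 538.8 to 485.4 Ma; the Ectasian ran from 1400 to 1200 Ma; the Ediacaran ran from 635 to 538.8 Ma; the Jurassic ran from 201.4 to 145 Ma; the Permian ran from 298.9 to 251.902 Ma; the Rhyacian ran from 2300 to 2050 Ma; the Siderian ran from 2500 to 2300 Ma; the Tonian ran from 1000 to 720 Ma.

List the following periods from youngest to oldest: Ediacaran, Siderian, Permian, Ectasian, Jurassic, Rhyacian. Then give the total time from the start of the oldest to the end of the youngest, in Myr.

Jurassic → Permian → Ediacaran → Ectasian → Rhyacian → Siderian; total span 2355 Myr

Start ages (Ma): Siderian 2500, Rhyacian 2300, Ectasian 1400, Ediacaran 635, Permian 298.9, Jurassic 201.4.
Ordered youngest to oldest: Jurassic, Permian, Ediacaran, Ectasian, Rhyacian, Siderian.
Span = 2500 − 145 = 2355 Myr.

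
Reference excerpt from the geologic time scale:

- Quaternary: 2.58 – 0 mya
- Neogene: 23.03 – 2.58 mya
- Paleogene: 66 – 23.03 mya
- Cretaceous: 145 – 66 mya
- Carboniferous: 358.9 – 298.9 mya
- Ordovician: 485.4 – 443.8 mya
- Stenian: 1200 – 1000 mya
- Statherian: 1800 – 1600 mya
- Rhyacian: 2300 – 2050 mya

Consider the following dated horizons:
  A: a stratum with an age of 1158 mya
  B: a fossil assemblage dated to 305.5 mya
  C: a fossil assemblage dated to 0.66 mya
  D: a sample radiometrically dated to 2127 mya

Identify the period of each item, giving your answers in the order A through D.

Match each age against the start–end ranges in the excerpt: A = 1158 Ma → Stenian (1200–1000); B = 305.5 Ma → Carboniferous (358.9–298.9); C = 0.66 Ma → Quaternary (2.58–0); D = 2127 Ma → Rhyacian (2300–2050).

A — Stenian; B — Carboniferous; C — Quaternary; D — Rhyacian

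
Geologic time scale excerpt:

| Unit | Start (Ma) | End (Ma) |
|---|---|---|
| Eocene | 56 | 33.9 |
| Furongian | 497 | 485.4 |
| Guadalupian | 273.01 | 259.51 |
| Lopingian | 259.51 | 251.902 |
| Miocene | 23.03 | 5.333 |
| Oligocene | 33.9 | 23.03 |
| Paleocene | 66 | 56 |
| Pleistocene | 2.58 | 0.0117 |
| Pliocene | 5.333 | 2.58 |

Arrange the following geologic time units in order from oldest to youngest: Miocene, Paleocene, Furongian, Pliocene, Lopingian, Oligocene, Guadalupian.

Read off each span (Ma): Miocene 23.03–5.333; Paleocene 66–56; Furongian 497–485.4; Pliocene 5.333–2.58; Lopingian 259.51–251.902; Oligocene 33.9–23.03; Guadalupian 273.01–259.51.
Larger Ma is older, so oldest→youngest is Furongian, Guadalupian, Lopingian, Paleocene, Oligocene, Miocene, Pliocene.

Furongian → Guadalupian → Lopingian → Paleocene → Oligocene → Miocene → Pliocene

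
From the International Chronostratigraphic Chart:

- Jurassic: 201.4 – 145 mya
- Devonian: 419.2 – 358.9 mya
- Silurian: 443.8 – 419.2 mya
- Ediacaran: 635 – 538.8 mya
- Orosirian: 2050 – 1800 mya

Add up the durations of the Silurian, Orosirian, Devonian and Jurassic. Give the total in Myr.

Duration is start − end for each: (443.8 − 419.2) + (2050 − 1800) + (419.2 − 358.9) + (201.4 − 145).
That is 24.6 + 250 + 60.3 + 56.4, which totals 391.3 million years.

391.3 million years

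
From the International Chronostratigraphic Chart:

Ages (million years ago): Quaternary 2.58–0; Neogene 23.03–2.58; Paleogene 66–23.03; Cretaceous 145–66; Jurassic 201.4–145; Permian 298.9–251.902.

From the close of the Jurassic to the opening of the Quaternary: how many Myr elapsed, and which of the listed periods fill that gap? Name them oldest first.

142.42 million years; Cretaceous, Paleogene, Neogene

End of Jurassic = 145 Ma; start of Quaternary = 2.58 Ma.
Gap = 145 − 2.58 = 142.42 Myr.
Periods wholly inside 145–2.58 Ma: Cretaceous (145–66), Paleogene (66–23.03), Neogene (23.03–2.58).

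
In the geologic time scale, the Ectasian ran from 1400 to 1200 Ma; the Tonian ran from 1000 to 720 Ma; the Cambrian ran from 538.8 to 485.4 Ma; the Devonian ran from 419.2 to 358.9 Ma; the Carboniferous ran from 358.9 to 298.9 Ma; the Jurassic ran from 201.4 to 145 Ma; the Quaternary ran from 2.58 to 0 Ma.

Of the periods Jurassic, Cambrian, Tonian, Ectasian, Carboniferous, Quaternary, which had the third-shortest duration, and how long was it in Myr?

Start − end for each: Jurassic 201.4 − 145 = 56.4; Cambrian 538.8 − 485.4 = 53.4; Tonian 1000 − 720 = 280; Ectasian 1400 − 1200 = 200; Carboniferous 358.9 − 298.9 = 60; Quaternary 2.58 − 0 = 2.58.
Ranking these from shortest: Quaternary < Cambrian < Jurassic < Carboniferous < Ectasian < Tonian.
Position 3 in that ranking is Jurassic, which lasted 56.4 Myr.

Jurassic, 56.4 million years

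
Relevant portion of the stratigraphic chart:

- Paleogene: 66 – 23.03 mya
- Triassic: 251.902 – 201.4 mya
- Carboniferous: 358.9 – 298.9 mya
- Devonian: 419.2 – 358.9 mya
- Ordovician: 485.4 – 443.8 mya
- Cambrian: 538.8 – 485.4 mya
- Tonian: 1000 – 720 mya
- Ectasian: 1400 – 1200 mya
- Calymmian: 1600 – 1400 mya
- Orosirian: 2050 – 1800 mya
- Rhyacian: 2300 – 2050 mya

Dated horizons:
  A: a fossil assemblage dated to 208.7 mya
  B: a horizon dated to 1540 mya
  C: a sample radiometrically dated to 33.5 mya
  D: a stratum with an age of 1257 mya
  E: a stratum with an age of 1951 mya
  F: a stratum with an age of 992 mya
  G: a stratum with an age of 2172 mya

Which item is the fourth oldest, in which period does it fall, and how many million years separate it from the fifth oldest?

D, in the Ectasian; 265 million years to F

Sorted oldest-first by Ma: G (2172), E (1951), B (1540), D (1257), F (992), A (208.7), C (33.5).
The fourth oldest is D at 1257 Ma, which lies in 1400–1200 Ma: the Ectasian.
The fifth oldest is F at 992 Ma; separation = |1257 − 992| = 265 Myr.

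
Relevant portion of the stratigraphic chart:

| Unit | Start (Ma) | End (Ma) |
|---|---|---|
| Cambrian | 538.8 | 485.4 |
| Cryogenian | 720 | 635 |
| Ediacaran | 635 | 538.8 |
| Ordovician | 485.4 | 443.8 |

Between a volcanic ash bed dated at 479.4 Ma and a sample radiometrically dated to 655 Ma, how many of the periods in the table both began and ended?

The older date is 655 Ma and the younger is 479.4 Ma.
Periods with start < 655 and end > 479.4 Ma: Ediacaran (635–538.8), Cambrian (538.8–485.4).
That is 2 complete periods.

2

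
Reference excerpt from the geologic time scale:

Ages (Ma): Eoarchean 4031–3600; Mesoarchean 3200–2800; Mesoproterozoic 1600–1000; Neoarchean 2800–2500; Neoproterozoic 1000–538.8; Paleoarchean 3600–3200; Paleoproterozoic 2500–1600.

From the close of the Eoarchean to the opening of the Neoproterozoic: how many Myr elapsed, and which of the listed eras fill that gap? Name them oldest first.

2600 million years; Paleoarchean, Mesoarchean, Neoarchean, Paleoproterozoic, Mesoproterozoic

The Eoarchean closes at 3600 Ma and the Neoproterozoic opens at 1000 Ma, so the interval is 3600 − 1000 = 2600 Myr.
An era fits inside if it starts at or after 3600 Ma and ends at or before 1000 Ma; oldest first that gives Paleoarchean, Mesoarchean, Neoarchean, Paleoproterozoic, Mesoproterozoic.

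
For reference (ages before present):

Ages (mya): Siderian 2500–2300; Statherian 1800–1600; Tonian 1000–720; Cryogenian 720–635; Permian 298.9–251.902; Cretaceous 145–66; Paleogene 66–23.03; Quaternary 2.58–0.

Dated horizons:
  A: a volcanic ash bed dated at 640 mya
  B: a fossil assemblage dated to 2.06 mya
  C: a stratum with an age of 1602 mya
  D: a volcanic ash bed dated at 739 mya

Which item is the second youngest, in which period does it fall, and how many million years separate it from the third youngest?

Smaller Ma means younger, so youngest first: B 2.06 < A 640 < D 739 < C 1602.
Counting 2 along gives A (640 Ma); the excerpt puts that inside the Cryogenian, 720–635 Ma.
Next in line is D (739 Ma), and 739 − 640 = 99 Myr.

A, in the Cryogenian; 99 million years to D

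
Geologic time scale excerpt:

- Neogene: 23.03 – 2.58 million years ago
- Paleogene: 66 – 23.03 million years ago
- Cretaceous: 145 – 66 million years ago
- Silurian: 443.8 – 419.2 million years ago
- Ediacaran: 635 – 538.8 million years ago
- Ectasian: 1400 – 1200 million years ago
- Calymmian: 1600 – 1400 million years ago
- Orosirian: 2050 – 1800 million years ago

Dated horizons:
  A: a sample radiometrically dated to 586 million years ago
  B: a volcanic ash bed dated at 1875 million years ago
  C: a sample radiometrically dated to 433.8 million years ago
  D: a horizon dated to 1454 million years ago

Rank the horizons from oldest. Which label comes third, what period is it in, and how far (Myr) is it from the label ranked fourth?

A, in the Ediacaran; 152.2 million years to C

Sorted oldest-first by Ma: B (1875), D (1454), A (586), C (433.8).
The third oldest is A at 586 Ma, which lies in 635–538.8 Ma: the Ediacaran.
The fourth oldest is C at 433.8 Ma; separation = |586 − 433.8| = 152.2 Myr.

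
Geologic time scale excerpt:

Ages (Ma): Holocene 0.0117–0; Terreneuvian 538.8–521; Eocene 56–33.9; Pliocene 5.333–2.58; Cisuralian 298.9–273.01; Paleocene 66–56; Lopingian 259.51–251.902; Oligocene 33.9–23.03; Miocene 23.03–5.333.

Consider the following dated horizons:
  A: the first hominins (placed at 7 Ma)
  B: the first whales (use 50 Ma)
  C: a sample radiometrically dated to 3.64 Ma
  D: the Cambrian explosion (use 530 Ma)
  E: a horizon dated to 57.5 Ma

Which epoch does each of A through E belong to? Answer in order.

A — Miocene; B — Eocene; C — Pliocene; D — Terreneuvian; E — Paleocene

A: 7 Ma lies in 23.03–5.333 Ma, so Miocene.
B: 50 Ma lies in 56–33.9 Ma, so Eocene.
C: 3.64 Ma lies in 5.333–2.58 Ma, so Pliocene.
D: 530 Ma lies in 538.8–521 Ma, so Terreneuvian.
E: 57.5 Ma lies in 66–56 Ma, so Paleocene.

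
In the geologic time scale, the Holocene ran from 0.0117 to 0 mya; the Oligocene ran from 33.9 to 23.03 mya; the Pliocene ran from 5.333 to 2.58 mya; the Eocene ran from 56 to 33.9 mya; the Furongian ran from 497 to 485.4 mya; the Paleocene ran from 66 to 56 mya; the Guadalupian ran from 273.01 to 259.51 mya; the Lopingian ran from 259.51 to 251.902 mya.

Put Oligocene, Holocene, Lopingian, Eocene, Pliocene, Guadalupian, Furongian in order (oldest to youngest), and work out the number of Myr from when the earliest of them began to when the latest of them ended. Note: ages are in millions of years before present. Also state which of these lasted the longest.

Start ages (Ma): Furongian 497, Guadalupian 273.01, Lopingian 259.51, Eocene 56, Oligocene 33.9, Pliocene 5.333, Holocene 0.0117.
Ordered oldest to youngest: Furongian, Guadalupian, Lopingian, Eocene, Oligocene, Pliocene, Holocene.
Span = 497 − 0 = 497 Myr.
Durations: Lopingian 7.608, Furongian 11.6, Eocene 22.1, Holocene 0.0117, Guadalupian 13.5, Pliocene 2.753, Oligocene 10.87 → longest is Eocene (22.1 Myr).

Furongian, Guadalupian, Lopingian, Eocene, Oligocene, Pliocene, Holocene; total span 497 Myr; longest is Eocene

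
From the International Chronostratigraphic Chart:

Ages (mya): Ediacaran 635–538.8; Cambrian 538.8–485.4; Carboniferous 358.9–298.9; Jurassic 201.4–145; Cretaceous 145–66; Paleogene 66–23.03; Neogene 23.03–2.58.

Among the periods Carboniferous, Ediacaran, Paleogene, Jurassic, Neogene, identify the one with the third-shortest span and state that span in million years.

Durations: Carboniferous 60; Ediacaran 96.2; Paleogene 42.97; Jurassic 56.4; Neogene 20.45 Myr.
Sorted shortest-first: Neogene (20.45), Paleogene (42.97), Jurassic (56.4), Carboniferous (60), Ediacaran (96.2).
The third shortest is Jurassic at 56.4 Myr.

Jurassic, 56.4 million years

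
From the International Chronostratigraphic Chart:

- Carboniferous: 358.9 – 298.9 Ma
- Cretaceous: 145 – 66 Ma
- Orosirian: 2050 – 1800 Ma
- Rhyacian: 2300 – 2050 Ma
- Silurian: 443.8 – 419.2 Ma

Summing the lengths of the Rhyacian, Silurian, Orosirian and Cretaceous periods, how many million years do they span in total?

603.6 million years

Duration is start − end for each: (2300 − 2050) + (443.8 − 419.2) + (2050 − 1800) + (145 − 66).
That is 250 + 24.6 + 250 + 79, which totals 603.6 million years.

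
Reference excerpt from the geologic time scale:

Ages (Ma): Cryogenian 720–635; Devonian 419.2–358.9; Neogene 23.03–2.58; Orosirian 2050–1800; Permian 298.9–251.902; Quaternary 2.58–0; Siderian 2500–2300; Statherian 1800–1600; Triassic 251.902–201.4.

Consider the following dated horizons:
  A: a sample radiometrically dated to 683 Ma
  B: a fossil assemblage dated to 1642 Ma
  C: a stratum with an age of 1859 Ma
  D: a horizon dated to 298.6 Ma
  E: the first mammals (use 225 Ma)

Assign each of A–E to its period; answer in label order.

A — Cryogenian; B — Statherian; C — Orosirian; D — Permian; E — Triassic

Match each age against the start–end ranges in the excerpt: A = 683 Ma → Cryogenian (720–635); B = 1642 Ma → Statherian (1800–1600); C = 1859 Ma → Orosirian (2050–1800); D = 298.6 Ma → Permian (298.9–251.902); E = 225 Ma → Triassic (251.902–201.4).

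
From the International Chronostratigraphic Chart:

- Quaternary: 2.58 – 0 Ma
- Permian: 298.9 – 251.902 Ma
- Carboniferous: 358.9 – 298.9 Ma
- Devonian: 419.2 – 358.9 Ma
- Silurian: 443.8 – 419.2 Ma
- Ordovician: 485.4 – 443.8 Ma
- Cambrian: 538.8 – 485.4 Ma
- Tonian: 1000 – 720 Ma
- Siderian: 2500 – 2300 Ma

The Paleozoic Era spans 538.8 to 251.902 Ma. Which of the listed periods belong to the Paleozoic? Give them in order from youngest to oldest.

Periods with both bounds inside 538.8–251.902 Ma: Permian (298.9–251.902), Carboniferous (358.9–298.9), Devonian (419.2–358.9), Silurian (443.8–419.2), Ordovician (485.4–443.8), Cambrian (538.8–485.4).

Permian, Carboniferous, Devonian, Silurian, Ordovician, Cambrian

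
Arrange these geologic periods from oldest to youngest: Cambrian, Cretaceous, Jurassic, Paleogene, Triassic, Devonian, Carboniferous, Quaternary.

Cambrian, Devonian, Carboniferous, Triassic, Jurassic, Cretaceous, Paleogene, Quaternary

Era membership (oldest first within each) — Paleozoic: Cambrian, Devonian, Carboniferous; Mesozoic: Triassic, Jurassic, Cretaceous; Cenozoic: Paleogene, Quaternary. Paleozoic precedes Mesozoic, which precedes Cenozoic. Concatenating the groups in that era order gives oldest to youngest directly.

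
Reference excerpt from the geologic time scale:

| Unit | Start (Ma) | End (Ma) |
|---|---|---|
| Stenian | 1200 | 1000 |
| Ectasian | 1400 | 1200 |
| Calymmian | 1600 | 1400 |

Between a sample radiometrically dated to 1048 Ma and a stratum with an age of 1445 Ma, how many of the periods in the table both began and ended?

1445 Ma sits inside the Calymmian (1600–1400) and 1048 Ma inside the Stenian (1200–1000); neither of those is wholly between the two dates.
The listed periods lying completely between them are Ectasian — 1 in all.

1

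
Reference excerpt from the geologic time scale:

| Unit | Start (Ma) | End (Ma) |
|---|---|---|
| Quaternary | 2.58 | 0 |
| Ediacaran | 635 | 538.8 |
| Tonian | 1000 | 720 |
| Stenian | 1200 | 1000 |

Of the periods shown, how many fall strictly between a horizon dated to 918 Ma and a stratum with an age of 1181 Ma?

Checking each listed span, none has both start < 1181 Ma and end > 918 Ma — every period straddles one of the two dates or lies outside them — so the count is 0.

0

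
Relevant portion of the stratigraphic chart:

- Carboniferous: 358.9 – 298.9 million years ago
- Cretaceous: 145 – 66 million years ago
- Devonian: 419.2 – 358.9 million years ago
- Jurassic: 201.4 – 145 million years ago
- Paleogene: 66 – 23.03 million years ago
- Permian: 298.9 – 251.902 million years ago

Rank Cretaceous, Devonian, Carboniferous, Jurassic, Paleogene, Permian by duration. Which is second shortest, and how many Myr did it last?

Permian, 46.998 million years

Durations: Cretaceous 79; Devonian 60.3; Carboniferous 60; Jurassic 56.4; Paleogene 42.97; Permian 46.998 Myr.
Sorted shortest-first: Paleogene (42.97), Permian (46.998), Jurassic (56.4), Carboniferous (60), Devonian (60.3), Cretaceous (79).
The second shortest is Permian at 46.998 Myr.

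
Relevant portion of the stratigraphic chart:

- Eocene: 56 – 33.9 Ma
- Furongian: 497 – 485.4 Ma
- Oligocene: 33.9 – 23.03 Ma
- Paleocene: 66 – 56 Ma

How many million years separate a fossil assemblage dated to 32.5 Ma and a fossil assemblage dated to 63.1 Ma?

63.1 − 32.5 = 30.6 million years.

30.6 million years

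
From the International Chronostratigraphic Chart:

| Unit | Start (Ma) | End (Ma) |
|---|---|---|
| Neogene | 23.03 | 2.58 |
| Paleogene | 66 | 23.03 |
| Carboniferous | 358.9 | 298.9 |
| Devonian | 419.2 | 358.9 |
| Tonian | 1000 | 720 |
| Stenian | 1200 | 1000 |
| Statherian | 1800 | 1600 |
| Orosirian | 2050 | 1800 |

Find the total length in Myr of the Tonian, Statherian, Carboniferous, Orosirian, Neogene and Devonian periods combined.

870.75 million years

Each duration: Tonian = 280; Statherian = 200; Carboniferous = 60; Orosirian = 250; Neogene = 20.45; Devonian = 60.3.
Sum: 280 + 200 + 60 + 250 + 20.45 + 60.3 = 870.75 Myr.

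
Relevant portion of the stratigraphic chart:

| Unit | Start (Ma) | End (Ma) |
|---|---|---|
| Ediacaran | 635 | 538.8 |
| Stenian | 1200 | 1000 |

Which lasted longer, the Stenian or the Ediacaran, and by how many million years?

Stenian: 1200 − 1000 = 200 Myr.
Ediacaran: 635 − 538.8 = 96.2 Myr.
Difference: 200 − 96.2 = 103.8 Myr, so the Stenian was longer.

Stenian, by 103.8 million years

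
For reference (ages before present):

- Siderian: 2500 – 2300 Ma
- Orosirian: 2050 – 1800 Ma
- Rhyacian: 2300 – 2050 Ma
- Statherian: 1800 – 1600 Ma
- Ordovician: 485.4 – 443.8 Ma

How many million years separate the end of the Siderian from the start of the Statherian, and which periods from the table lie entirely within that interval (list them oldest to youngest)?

500 million years; Rhyacian, Orosirian

End of Siderian = 2300 Ma; start of Statherian = 1800 Ma.
Gap = 2300 − 1800 = 500 Myr.
Periods wholly inside 2300–1800 Ma: Rhyacian (2300–2050), Orosirian (2050–1800).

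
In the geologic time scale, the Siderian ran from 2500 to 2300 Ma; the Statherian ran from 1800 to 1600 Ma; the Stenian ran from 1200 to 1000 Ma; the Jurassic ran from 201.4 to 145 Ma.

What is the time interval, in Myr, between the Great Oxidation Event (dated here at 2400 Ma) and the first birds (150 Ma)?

2250 million years

2400 − 150 = 2250 million years.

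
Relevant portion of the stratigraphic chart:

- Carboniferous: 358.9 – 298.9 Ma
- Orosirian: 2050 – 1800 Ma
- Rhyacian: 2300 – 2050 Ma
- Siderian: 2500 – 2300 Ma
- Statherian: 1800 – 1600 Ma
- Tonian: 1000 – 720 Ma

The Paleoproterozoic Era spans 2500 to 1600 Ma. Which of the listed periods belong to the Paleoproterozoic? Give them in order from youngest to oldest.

Statherian, Orosirian, Rhyacian, Siderian

Periods with both bounds inside 2500–1600 Ma: Statherian (1800–1600), Orosirian (2050–1800), Rhyacian (2300–2050), Siderian (2500–2300).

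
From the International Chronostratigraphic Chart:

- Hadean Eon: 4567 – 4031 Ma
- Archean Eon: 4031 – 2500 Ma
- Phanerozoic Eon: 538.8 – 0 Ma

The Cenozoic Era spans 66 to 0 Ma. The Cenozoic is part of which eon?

Phanerozoic

The Cenozoic (66–0 Ma) lies entirely within 538.8–0 Ma, the Phanerozoic Eon.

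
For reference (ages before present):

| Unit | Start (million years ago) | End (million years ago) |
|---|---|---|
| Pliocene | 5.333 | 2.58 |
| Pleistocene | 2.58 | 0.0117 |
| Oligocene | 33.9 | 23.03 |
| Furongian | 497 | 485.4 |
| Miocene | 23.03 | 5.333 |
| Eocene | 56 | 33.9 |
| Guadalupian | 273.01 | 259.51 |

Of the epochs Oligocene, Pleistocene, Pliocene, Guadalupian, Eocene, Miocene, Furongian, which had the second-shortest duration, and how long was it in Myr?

Pliocene, 2.753 million years

Start − end for each: Oligocene 33.9 − 23.03 = 10.87; Pleistocene 2.58 − 0.0117 = 2.5683; Pliocene 5.333 − 2.58 = 2.753; Guadalupian 273.01 − 259.51 = 13.5; Eocene 56 − 33.9 = 22.1; Miocene 23.03 − 5.333 = 17.697; Furongian 497 − 485.4 = 11.6.
Ranking these from shortest: Pleistocene < Pliocene < Oligocene < Furongian < Guadalupian < Miocene < Eocene.
Position 2 in that ranking is Pliocene, which lasted 2.753 Myr.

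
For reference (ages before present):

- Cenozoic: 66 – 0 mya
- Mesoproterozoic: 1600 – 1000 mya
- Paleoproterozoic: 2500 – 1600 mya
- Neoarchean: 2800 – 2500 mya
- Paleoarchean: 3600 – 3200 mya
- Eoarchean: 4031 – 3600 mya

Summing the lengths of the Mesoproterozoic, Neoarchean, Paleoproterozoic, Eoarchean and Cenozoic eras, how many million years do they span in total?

2297 million years

Each duration: Mesoproterozoic = 600; Neoarchean = 300; Paleoproterozoic = 900; Eoarchean = 431; Cenozoic = 66.
Sum: 600 + 300 + 900 + 431 + 66 = 2297 Myr.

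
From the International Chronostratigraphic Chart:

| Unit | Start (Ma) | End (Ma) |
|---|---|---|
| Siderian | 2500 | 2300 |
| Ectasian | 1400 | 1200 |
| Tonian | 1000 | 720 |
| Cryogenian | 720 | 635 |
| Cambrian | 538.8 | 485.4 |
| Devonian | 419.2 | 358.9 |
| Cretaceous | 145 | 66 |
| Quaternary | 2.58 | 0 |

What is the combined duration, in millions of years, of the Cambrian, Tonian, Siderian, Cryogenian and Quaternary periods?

Each duration: Cambrian = 53.4; Tonian = 280; Siderian = 200; Cryogenian = 85; Quaternary = 2.58.
Sum: 53.4 + 280 + 200 + 85 + 2.58 = 620.98 Myr.

620.98 million years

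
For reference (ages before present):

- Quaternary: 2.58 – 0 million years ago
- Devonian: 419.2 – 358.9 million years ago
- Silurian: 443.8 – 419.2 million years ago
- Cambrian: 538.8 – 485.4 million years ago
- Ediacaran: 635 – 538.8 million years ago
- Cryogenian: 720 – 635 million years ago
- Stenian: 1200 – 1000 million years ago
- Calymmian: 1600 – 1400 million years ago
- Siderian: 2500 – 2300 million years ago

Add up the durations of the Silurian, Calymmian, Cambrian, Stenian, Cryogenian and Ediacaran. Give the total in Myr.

Each duration: Silurian = 24.6; Calymmian = 200; Cambrian = 53.4; Stenian = 200; Cryogenian = 85; Ediacaran = 96.2.
Sum: 24.6 + 200 + 53.4 + 200 + 85 + 96.2 = 659.2 Myr.

659.2 million years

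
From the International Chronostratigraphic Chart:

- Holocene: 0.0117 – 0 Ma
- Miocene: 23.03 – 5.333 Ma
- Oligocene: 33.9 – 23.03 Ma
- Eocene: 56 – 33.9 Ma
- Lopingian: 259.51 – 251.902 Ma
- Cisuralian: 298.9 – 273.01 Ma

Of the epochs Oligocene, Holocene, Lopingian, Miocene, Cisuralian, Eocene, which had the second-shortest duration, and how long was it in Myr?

Start − end for each: Oligocene 33.9 − 23.03 = 10.87; Holocene 0.0117 − 0 = 0.0117; Lopingian 259.51 − 251.902 = 7.608; Miocene 23.03 − 5.333 = 17.697; Cisuralian 298.9 − 273.01 = 25.89; Eocene 56 − 33.9 = 22.1.
Ranking these from shortest: Holocene < Lopingian < Oligocene < Miocene < Eocene < Cisuralian.
Position 2 in that ranking is Lopingian, which lasted 7.608 Myr.

Lopingian, 7.608 million years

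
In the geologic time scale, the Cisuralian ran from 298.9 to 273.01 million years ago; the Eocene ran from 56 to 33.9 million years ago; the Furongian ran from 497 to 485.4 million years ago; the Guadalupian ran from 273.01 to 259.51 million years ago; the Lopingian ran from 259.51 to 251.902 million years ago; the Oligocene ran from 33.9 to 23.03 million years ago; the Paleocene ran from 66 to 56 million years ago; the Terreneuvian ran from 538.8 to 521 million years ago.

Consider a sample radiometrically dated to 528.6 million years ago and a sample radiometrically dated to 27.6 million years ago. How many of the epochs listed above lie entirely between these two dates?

528.6 Ma sits inside the Terreneuvian (538.8–521) and 27.6 Ma inside the Oligocene (33.9–23.03); neither of those is wholly between the two dates.
The listed epochs lying completely between them are Furongian, Cisuralian, Guadalupian, Lopingian, Paleocene, Eocene — 6 in all.

6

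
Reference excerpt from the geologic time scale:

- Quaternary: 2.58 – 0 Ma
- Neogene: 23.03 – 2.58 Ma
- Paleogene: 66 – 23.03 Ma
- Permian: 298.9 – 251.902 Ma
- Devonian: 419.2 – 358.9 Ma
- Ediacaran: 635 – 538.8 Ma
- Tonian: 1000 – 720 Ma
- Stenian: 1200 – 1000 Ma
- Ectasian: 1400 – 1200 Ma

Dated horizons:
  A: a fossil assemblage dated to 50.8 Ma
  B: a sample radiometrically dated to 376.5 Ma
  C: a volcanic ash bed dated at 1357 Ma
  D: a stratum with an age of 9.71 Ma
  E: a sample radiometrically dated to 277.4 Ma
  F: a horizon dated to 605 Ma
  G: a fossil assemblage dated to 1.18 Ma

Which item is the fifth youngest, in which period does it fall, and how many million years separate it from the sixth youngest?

B, in the Devonian; 228.5 million years to F

Smaller Ma means younger, so youngest first: G 1.18 < D 9.71 < A 50.8 < E 277.4 < B 376.5 < F 605 < C 1357.
Counting 5 along gives B (376.5 Ma); the excerpt puts that inside the Devonian, 419.2–358.9 Ma.
Next in line is F (605 Ma), and 605 − 376.5 = 228.5 Myr.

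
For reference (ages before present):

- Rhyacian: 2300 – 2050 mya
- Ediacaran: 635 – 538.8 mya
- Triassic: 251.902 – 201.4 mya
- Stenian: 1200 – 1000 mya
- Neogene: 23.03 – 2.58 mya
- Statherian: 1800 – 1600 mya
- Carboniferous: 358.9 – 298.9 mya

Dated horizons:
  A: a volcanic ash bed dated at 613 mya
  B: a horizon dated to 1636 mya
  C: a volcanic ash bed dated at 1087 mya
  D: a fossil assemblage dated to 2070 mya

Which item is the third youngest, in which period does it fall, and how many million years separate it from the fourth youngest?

B, in the Statherian; 434 million years to D

Smaller Ma means younger, so youngest first: A 613 < C 1087 < B 1636 < D 2070.
Counting 3 along gives B (1636 Ma); the excerpt puts that inside the Statherian, 1800–1600 Ma.
Next in line is D (2070 Ma), and 2070 − 1636 = 434 Myr.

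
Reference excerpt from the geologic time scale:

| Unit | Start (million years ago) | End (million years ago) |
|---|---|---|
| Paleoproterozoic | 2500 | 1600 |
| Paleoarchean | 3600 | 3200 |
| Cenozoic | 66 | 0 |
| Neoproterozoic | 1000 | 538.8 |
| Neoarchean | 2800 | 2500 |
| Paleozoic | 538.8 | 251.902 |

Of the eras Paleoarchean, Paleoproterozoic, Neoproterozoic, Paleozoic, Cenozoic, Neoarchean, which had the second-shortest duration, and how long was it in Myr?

Paleozoic, 286.898 million years

Start − end for each: Paleoarchean 3600 − 3200 = 400; Paleoproterozoic 2500 − 1600 = 900; Neoproterozoic 1000 − 538.8 = 461.2; Paleozoic 538.8 − 251.902 = 286.898; Cenozoic 66 − 0 = 66; Neoarchean 2800 − 2500 = 300.
Ranking these from shortest: Cenozoic < Paleozoic < Neoarchean < Paleoarchean < Neoproterozoic < Paleoproterozoic.
Position 2 in that ranking is Paleozoic, which lasted 286.898 Myr.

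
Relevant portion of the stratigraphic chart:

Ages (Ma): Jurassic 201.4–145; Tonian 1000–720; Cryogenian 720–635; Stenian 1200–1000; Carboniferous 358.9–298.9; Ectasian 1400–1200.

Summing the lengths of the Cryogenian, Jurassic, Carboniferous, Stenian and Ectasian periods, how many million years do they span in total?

601.4 million years

Each duration: Cryogenian = 85; Jurassic = 56.4; Carboniferous = 60; Stenian = 200; Ectasian = 200.
Sum: 85 + 56.4 + 60 + 200 + 200 = 601.4 Myr.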